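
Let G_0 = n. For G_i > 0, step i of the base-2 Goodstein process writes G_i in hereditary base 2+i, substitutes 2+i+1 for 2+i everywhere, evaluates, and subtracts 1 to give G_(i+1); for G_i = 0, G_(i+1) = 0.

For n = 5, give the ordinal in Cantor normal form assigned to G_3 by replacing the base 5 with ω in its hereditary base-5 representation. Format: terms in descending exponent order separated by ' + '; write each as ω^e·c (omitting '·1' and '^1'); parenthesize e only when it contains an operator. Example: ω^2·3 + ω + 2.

G_0=5  [base 2] 2^2 + 1  →[2↦3]→  3^3 + 1 = 28  −1 ⇒ G_1=27
G_1=27  [base 3] 3^3  →[3↦4]→  4^4 = 256  −1 ⇒ G_2=255
G_2=255  [base 4] 3·4^3 + 3·4^2 + 3·4 + 3  →[4↦5]→  3·5^3 + 3·5^2 + 3·5 + 3 = 468  −1 ⇒ G_3=467

ω^3·3 + ω^2·3 + ω·3 + 2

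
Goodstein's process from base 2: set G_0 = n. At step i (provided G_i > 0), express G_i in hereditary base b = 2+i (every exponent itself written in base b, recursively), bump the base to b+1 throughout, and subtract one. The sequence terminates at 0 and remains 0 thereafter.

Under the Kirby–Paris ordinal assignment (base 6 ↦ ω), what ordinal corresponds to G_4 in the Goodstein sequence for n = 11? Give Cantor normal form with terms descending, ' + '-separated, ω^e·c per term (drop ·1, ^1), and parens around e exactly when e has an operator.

G_0 = 11. HB_2(11) = 2^(2 + 1) + 2 + 1. Bump = 85. G_1 = 84.
G_1 = 84. HB_3(84) = 3^(3 + 1) + 3. Bump = 1028. G_2 = 1027.
G_2 = 1027. HB_4(1027) = 4^(4 + 1) + 3. Bump = 15628. G_3 = 15627.
G_3 = 15627. HB_5(15627) = 5^(5 + 1) + 2. Bump = 279938. G_4 = 279937.
G_4 = 279937. HB_6(279937) = 6^(6 + 1) + 1. Bump = 5764802. G_5 = 5764801.

ω^(ω + 1) + 1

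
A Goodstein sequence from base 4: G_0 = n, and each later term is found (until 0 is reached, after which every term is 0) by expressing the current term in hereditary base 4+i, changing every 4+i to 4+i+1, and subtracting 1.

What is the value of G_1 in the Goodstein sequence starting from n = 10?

11

10 —HB4→ 2·4 + 2 —bump→ 2·5 + 2 = 12 —(−1)→ 11
11 —HB5→ 2·5 + 1 —bump→ 2·6 + 1 = 13 —(−1)→ 12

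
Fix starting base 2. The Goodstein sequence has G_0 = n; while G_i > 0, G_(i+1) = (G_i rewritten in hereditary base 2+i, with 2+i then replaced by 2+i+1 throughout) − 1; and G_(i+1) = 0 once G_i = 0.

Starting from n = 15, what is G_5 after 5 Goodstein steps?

base 2: 15 = 2^(2 + 1) + 2^2 + 2 + 1; at 3: 3^(3 + 1) + 3^3 + 3 + 1 = 112; next = 111
base 3: 111 = 3^(3 + 1) + 3^3 + 3; at 4: 4^(4 + 1) + 4^4 + 4 = 1284; next = 1283
base 4: 1283 = 4^(4 + 1) + 4^4 + 3; at 5: 5^(5 + 1) + 5^5 + 3 = 18753; next = 18752
base 5: 18752 = 5^(5 + 1) + 5^5 + 2; at 6: 6^(6 + 1) + 6^6 + 2 = 326594; next = 326593
base 6: 326593 = 6^(6 + 1) + 6^6 + 1; at 7: 7^(7 + 1) + 7^7 + 1 = 6588345; next = 6588344

6588344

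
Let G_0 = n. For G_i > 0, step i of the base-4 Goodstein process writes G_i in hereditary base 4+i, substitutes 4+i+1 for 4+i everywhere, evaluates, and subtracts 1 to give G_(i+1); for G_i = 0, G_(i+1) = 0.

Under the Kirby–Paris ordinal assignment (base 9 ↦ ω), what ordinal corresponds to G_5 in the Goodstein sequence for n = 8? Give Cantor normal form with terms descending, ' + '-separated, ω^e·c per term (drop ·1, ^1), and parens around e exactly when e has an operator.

G_0 = 8. HB_4(8) = 2·4. Bump = 10. G_1 = 9.
G_1 = 9. HB_5(9) = 5 + 4. Bump = 10. G_2 = 9.
G_2 = 9. HB_6(9) = 6 + 3. Bump = 10. G_3 = 9.
G_3 = 9. HB_7(9) = 7 + 2. Bump = 10. G_4 = 9.
G_4 = 9. HB_8(9) = 8 + 1. Bump = 10. G_5 = 9.
G_5 = 9. HB_9(9) = 9. Bump = 10. G_6 = 9.

ω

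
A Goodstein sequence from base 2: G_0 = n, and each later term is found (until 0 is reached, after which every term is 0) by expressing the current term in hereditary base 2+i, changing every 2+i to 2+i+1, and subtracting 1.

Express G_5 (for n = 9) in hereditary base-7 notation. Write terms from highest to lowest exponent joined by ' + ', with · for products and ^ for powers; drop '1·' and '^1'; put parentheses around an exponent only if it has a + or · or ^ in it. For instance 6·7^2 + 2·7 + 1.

G_0 = 9. HB_2(9) = 2^(2 + 1) + 1. Bump = 82. G_1 = 81.
G_1 = 81. HB_3(81) = 3^(3 + 1). Bump = 1024. G_2 = 1023.
G_2 = 1023. HB_4(1023) = 3·4^4 + 3·4^3 + 3·4^2 + 3·4 + 3. Bump = 9843. G_3 = 9842.
G_3 = 9842. HB_5(9842) = 3·5^5 + 3·5^3 + 3·5^2 + 3·5 + 2. Bump = 140744. G_4 = 140743.
G_4 = 140743. HB_6(140743) = 3·6^6 + 3·6^3 + 3·6^2 + 3·6 + 1. Bump = 2471827. G_5 = 2471826.

3·7^7 + 3·7^3 + 3·7^2 + 3·7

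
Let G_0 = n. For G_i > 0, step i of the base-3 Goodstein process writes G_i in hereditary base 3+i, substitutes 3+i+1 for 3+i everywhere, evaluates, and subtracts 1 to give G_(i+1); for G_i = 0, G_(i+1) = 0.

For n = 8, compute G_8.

i=0: 8 = 2·3 + 2 (b=3); 3→4: 2·4 + 2 = 10; 10−1 = 9
i=1: 9 = 2·4 + 1 (b=4); 4→5: 2·5 + 1 = 11; 11−1 = 10
i=2: 10 = 2·5 (b=5); 5→6: 2·6 = 12; 12−1 = 11
i=3: 11 = 6 + 5 (b=6); 6→7: 7 + 5 = 12; 12−1 = 11
i=4: 11 = 7 + 4 (b=7); 7→8: 8 + 4 = 12; 12−1 = 11
i=5: 11 = 8 + 3 (b=8); 8→9: 9 + 3 = 12; 12−1 = 11
i=6: 11 = 9 + 2 (b=9); 9→10: 10 + 2 = 12; 12−1 = 11
i=7: 11 = 10 + 1 (b=10); 10→11: 11 + 1 = 12; 12−1 = 11

11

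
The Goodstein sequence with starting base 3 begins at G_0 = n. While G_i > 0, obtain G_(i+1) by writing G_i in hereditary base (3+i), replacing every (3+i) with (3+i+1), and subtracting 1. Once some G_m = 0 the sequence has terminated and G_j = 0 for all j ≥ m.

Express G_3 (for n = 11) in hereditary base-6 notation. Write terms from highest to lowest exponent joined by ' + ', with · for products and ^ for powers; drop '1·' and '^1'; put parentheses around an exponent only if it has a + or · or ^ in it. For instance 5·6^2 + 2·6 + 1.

i=0: 11 = 3^2 + 2 (b=3); 3→4: 4^2 + 2 = 18; 18−1 = 17
i=1: 17 = 4^2 + 1 (b=4); 4→5: 5^2 + 1 = 26; 26−1 = 25
i=2: 25 = 5^2 (b=5); 5→6: 6^2 = 36; 36−1 = 35
i=3: 35 = 5·6 + 5 (b=6); 6→7: 5·7 + 5 = 40; 40−1 = 39

5·6 + 5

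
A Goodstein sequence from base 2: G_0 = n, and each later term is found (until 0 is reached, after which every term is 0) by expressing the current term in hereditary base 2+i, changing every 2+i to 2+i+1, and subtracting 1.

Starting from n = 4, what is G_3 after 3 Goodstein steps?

[0] 4 ≡ 2^2 (base 2). Lift 3: 27. −1: 26.
[1] 26 ≡ 2·3^2 + 2·3 + 2 (base 3). Lift 4: 42. −1: 41.
[2] 41 ≡ 2·4^2 + 2·4 + 1 (base 4). Lift 5: 61. −1: 60.
[3] 60 ≡ 2·5^2 + 2·5 (base 5). Lift 6: 84. −1: 83.

60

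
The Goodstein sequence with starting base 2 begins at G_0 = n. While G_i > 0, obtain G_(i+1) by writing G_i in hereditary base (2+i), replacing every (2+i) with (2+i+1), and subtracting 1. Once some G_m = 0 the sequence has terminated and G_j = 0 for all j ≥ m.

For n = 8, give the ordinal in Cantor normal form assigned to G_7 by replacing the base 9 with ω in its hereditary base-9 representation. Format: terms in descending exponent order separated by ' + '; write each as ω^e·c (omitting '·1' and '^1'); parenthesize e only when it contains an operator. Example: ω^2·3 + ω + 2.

[0] 8 ≡ 2^(2 + 1) (base 2). Lift 3: 81. −1: 80.
[1] 80 ≡ 2·3^3 + 2·3^2 + 2·3 + 2 (base 3). Lift 4: 554. −1: 553.
[2] 553 ≡ 2·4^4 + 2·4^2 + 2·4 + 1 (base 4). Lift 5: 6311. −1: 6310.
[3] 6310 ≡ 2·5^5 + 2·5^2 + 2·5 (base 5). Lift 6: 93396. −1: 93395.
[4] 93395 ≡ 2·6^6 + 2·6^2 + 6 + 5 (base 6). Lift 7: 1647196. −1: 1647195.
[5] 1647195 ≡ 2·7^7 + 2·7^2 + 7 + 4 (base 7). Lift 8: 33554572. −1: 33554571.
[6] 33554571 ≡ 2·8^8 + 2·8^2 + 8 + 3 (base 8). Lift 9: 774841152. −1: 774841151.
[7] 774841151 ≡ 2·9^9 + 2·9^2 + 9 + 2 (base 9). Lift 10: 20000000212. −1: 20000000211.

ω^ω·2 + ω^2·2 + ω + 2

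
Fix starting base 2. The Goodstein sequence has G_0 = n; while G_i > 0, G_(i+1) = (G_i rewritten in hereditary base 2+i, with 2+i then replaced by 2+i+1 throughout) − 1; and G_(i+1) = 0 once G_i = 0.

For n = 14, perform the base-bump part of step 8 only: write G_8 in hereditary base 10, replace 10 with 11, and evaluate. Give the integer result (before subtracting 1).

3138429262497

G_0 = 14. HB_2(14) = 2^(2 + 1) + 2^2 + 2. Bump = 111. G_1 = 110.
G_1 = 110. HB_3(110) = 3^(3 + 1) + 3^3 + 2. Bump = 1282. G_2 = 1281.
G_2 = 1281. HB_4(1281) = 4^(4 + 1) + 4^4 + 1. Bump = 18751. G_3 = 18750.
G_3 = 18750. HB_5(18750) = 5^(5 + 1) + 5^5. Bump = 326592. G_4 = 326591.
G_4 = 326591. HB_6(326591) = 6^(6 + 1) + 5·6^5 + 5·6^4 + 5·6^3 + 5·6^2 + 5·6 + 5. Bump = 5862841. G_5 = 5862840.
G_5 = 5862840. HB_7(5862840) = 7^(7 + 1) + 5·7^5 + 5·7^4 + 5·7^3 + 5·7^2 + 5·7 + 4. Bump = 134404972. G_6 = 134404971.
G_6 = 134404971. HB_8(134404971) = 8^(8 + 1) + 5·8^5 + 5·8^4 + 5·8^3 + 5·8^2 + 5·8 + 3. Bump = 3487116549. G_7 = 3487116548.
G_7 = 3487116548. HB_9(3487116548) = 9^(9 + 1) + 5·9^5 + 5·9^4 + 5·9^3 + 5·9^2 + 5·9 + 2. Bump = 100000555552. G_8 = 100000555551.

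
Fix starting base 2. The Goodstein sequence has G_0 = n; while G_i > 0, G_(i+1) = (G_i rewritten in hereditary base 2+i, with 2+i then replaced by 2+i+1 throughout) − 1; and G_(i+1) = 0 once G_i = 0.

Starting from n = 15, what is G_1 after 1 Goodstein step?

111

base 2: 15 = 2^(2 + 1) + 2^2 + 2 + 1; at 3: 3^(3 + 1) + 3^3 + 3 + 1 = 112; next = 111
base 3: 111 = 3^(3 + 1) + 3^3 + 3; at 4: 4^(4 + 1) + 4^4 + 4 = 1284; next = 1283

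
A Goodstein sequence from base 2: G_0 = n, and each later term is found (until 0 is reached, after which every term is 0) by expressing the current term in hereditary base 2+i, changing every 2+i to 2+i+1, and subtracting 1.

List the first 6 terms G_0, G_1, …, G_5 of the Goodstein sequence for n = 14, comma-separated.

14, 110, 1281, 18750, 326591, 5862840

14 —HB2→ 2^(2 + 1) + 2^2 + 2 —bump→ 3^(3 + 1) + 3^3 + 3 = 111 —(−1)→ 110
110 —HB3→ 3^(3 + 1) + 3^3 + 2 —bump→ 4^(4 + 1) + 4^4 + 2 = 1282 —(−1)→ 1281
1281 —HB4→ 4^(4 + 1) + 4^4 + 1 —bump→ 5^(5 + 1) + 5^5 + 1 = 18751 —(−1)→ 18750
18750 —HB5→ 5^(5 + 1) + 5^5 —bump→ 6^(6 + 1) + 6^6 = 326592 —(−1)→ 326591
326591 —HB6→ 6^(6 + 1) + 5·6^5 + 5·6^4 + 5·6^3 + 5·6^2 + 5·6 + 5 —bump→ 7^(7 + 1) + 5·7^5 + 5·7^4 + 5·7^3 + 5·7^2 + 5·7 + 5 = 5862841 —(−1)→ 5862840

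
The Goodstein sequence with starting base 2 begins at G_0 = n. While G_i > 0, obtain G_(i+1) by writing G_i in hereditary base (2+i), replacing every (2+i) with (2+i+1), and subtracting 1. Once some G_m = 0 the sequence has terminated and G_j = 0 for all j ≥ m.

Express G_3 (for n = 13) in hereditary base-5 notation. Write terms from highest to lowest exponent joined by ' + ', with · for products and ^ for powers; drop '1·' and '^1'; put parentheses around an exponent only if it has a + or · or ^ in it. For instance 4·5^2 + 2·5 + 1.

5^(5 + 1) + 3·5^3 + 3·5^2 + 3·5 + 2

G_0=13  [base 2] 2^(2 + 1) + 2^2 + 1  →[2↦3]→  3^(3 + 1) + 3^3 + 1 = 109  −1 ⇒ G_1=108
G_1=108  [base 3] 3^(3 + 1) + 3^3  →[3↦4]→  4^(4 + 1) + 4^4 = 1280  −1 ⇒ G_2=1279
G_2=1279  [base 4] 4^(4 + 1) + 3·4^3 + 3·4^2 + 3·4 + 3  →[4↦5]→  5^(5 + 1) + 3·5^3 + 3·5^2 + 3·5 + 3 = 16093  −1 ⇒ G_3=16092
G_3=16092  [base 5] 5^(5 + 1) + 3·5^3 + 3·5^2 + 3·5 + 2  →[5↦6]→  6^(6 + 1) + 3·6^3 + 3·6^2 + 3·6 + 2 = 280712  −1 ⇒ G_4=280711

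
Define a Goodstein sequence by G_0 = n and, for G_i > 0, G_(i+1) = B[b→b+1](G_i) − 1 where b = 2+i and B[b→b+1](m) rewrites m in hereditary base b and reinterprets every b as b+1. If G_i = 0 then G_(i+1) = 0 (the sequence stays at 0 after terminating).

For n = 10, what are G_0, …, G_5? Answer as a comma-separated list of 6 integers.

10, 83, 1025, 15625, 279935, 4215754

G_0=10  [base 2] 2^(2 + 1) + 2  →[2↦3]→  3^(3 + 1) + 3 = 84  −1 ⇒ G_1=83
G_1=83  [base 3] 3^(3 + 1) + 2  →[3↦4]→  4^(4 + 1) + 2 = 1026  −1 ⇒ G_2=1025
G_2=1025  [base 4] 4^(4 + 1) + 1  →[4↦5]→  5^(5 + 1) + 1 = 15626  −1 ⇒ G_3=15625
G_3=15625  [base 5] 5^(5 + 1)  →[5↦6]→  6^(6 + 1) = 279936  −1 ⇒ G_4=279935
G_4=279935  [base 6] 5·6^6 + 5·6^5 + 5·6^4 + 5·6^3 + 5·6^2 + 5·6 + 5  →[6↦7]→  5·7^7 + 5·7^5 + 5·7^4 + 5·7^3 + 5·7^2 + 5·7 + 5 = 4215755  −1 ⇒ G_5=4215754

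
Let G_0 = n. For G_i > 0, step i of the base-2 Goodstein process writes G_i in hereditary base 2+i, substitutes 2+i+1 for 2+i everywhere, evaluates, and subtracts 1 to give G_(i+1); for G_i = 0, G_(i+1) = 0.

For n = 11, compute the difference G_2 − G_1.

943

G_0 = 11. HB_2(11) = 2^(2 + 1) + 2 + 1. Bump = 85. G_1 = 84.
G_1 = 84. HB_3(84) = 3^(3 + 1) + 3. Bump = 1028. G_2 = 1027.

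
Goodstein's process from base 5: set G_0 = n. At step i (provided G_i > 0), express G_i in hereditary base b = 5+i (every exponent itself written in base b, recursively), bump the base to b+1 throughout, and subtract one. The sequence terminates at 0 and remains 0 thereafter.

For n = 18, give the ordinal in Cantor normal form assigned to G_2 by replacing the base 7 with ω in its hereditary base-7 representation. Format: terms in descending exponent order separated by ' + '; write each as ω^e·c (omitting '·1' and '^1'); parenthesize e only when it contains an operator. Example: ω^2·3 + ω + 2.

ω·3 + 1

G_0 = 18. HB_5(18) = 3·5 + 3. Bump = 21. G_1 = 20.
G_1 = 20. HB_6(20) = 3·6 + 2. Bump = 23. G_2 = 22.
G_2 = 22. HB_7(22) = 3·7 + 1. Bump = 25. G_3 = 24.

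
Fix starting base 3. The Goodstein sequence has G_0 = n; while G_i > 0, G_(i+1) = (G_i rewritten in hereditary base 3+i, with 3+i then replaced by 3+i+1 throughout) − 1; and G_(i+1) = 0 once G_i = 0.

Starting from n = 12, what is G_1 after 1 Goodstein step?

19

G_0=12  [base 3] 3^2 + 3  →[3↦4]→  4^2 + 4 = 20  −1 ⇒ G_1=19
G_1=19  [base 4] 4^2 + 3  →[4↦5]→  5^2 + 3 = 28  −1 ⇒ G_2=27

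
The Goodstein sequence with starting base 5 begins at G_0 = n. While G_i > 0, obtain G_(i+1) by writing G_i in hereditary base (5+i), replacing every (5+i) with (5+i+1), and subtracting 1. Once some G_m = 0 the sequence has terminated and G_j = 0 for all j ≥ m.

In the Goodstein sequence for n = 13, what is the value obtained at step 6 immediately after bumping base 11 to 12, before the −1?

13 —HB5→ 2·5 + 3 —bump→ 2·6 + 3 = 15 —(−1)→ 14
14 —HB6→ 2·6 + 2 —bump→ 2·7 + 2 = 16 —(−1)→ 15
15 —HB7→ 2·7 + 1 —bump→ 2·8 + 1 = 17 —(−1)→ 16
16 —HB8→ 2·8 —bump→ 2·9 = 18 —(−1)→ 17
17 —HB9→ 9 + 8 —bump→ 10 + 8 = 18 —(−1)→ 17
17 —HB10→ 10 + 7 —bump→ 11 + 7 = 18 —(−1)→ 17
17 —HB11→ 11 + 6 —bump→ 12 + 6 = 18 —(−1)→ 17

18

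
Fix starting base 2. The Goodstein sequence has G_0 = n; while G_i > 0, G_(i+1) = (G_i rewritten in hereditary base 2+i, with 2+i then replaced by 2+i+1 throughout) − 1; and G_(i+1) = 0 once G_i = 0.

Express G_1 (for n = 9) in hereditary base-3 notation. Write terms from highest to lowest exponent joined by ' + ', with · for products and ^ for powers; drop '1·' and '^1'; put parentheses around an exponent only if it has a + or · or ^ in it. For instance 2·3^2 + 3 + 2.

step 0: 9 = 2^(2 + 1) + 1; sub 3 for 2: 3^(3 + 1) + 1; = 82; G_1 = 82−1 = 81
step 1: 81 = 3^(3 + 1); sub 4 for 3: 4^(4 + 1); = 1024; G_2 = 1024−1 = 1023

3^(3 + 1)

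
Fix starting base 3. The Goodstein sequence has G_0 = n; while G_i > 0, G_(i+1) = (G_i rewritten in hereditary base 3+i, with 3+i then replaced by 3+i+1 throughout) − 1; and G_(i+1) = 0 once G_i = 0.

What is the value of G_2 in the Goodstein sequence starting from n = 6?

[0] 6 ≡ 2·3 (base 3). Lift 4: 8. −1: 7.
[1] 7 ≡ 4 + 3 (base 4). Lift 5: 8. −1: 7.
[2] 7 ≡ 5 + 2 (base 5). Lift 6: 8. −1: 7.

7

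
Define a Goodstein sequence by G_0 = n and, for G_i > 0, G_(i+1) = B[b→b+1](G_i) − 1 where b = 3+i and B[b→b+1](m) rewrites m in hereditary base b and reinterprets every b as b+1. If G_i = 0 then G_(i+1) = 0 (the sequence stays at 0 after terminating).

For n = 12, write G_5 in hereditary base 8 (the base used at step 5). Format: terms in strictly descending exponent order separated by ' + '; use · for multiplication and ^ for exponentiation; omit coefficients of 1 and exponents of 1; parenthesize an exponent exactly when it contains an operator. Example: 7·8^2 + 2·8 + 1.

step 0: 12 = 3^2 + 3; sub 4 for 3: 4^2 + 4; = 20; G_1 = 20−1 = 19
step 1: 19 = 4^2 + 3; sub 5 for 4: 5^2 + 3; = 28; G_2 = 28−1 = 27
step 2: 27 = 5^2 + 2; sub 6 for 5: 6^2 + 2; = 38; G_3 = 38−1 = 37
step 3: 37 = 6^2 + 1; sub 7 for 6: 7^2 + 1; = 50; G_4 = 50−1 = 49
step 4: 49 = 7^2; sub 8 for 7: 8^2; = 64; G_5 = 64−1 = 63
step 5: 63 = 7·8 + 7; sub 9 for 8: 7·9 + 7; = 70; G_6 = 70−1 = 69

7·8 + 7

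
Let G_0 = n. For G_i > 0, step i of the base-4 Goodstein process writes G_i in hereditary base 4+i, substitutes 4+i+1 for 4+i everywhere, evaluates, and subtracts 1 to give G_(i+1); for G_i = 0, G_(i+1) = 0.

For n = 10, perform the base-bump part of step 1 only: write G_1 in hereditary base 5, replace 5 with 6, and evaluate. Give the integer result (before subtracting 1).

13

i=0: 10 = 2·4 + 2 (b=4); 4→5: 2·5 + 2 = 12; 12−1 = 11
i=1: 11 = 2·5 + 1 (b=5); 5→6: 2·6 + 1 = 13; 13−1 = 12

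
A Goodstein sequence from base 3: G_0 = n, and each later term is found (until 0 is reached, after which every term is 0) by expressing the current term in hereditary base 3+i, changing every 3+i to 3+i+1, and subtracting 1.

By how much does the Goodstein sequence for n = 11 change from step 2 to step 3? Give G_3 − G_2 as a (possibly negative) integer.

(0) 11|_3 = 3^2 + 2 ↦ 4^2 + 2|_4 = 18 ⇒ 17
(1) 17|_4 = 4^2 + 1 ↦ 5^2 + 1|_5 = 26 ⇒ 25
(2) 25|_5 = 5^2 ↦ 6^2|_6 = 36 ⇒ 35

10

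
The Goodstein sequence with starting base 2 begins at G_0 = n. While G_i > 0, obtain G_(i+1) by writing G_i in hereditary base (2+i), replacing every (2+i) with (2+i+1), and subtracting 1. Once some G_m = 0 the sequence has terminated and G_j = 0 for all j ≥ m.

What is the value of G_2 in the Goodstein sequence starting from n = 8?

553

base 2: 8 = 2^(2 + 1); at 3: 3^(3 + 1) = 81; next = 80
base 3: 80 = 2·3^3 + 2·3^2 + 2·3 + 2; at 4: 2·4^4 + 2·4^2 + 2·4 + 2 = 554; next = 553
base 4: 553 = 2·4^4 + 2·4^2 + 2·4 + 1; at 5: 2·5^5 + 2·5^2 + 2·5 + 1 = 6311; next = 6310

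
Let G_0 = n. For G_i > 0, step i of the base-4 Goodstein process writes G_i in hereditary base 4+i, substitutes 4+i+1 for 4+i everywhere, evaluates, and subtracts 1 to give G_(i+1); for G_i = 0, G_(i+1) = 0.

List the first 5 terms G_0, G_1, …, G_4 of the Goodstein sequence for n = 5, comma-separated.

5, 5, 5, 4, 3

[0] 5 ≡ 4 + 1 (base 4). Lift 5: 6. −1: 5.
[1] 5 ≡ 5 (base 5). Lift 6: 6. −1: 5.
[2] 5 ≡ 5 (base 6). Lift 7: 5. −1: 4.
[3] 4 ≡ 4 (base 7). Lift 8: 4. −1: 3.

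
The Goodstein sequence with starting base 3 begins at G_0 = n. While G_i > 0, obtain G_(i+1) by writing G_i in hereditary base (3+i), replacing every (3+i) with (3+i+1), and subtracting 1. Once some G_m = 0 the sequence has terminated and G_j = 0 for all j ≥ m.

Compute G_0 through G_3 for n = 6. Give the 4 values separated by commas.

6 —HB3→ 2·3 —bump→ 2·4 = 8 —(−1)→ 7
7 —HB4→ 4 + 3 —bump→ 5 + 3 = 8 —(−1)→ 7
7 —HB5→ 5 + 2 —bump→ 6 + 2 = 8 —(−1)→ 7

6, 7, 7, 7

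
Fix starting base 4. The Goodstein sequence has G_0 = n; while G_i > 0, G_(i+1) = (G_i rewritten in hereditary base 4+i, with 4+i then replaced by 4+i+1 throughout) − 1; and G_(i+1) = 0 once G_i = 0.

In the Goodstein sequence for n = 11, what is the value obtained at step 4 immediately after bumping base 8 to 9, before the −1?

16

G_0=11  [base 4] 2·4 + 3  →[4↦5]→  2·5 + 3 = 13  −1 ⇒ G_1=12
G_1=12  [base 5] 2·5 + 2  →[5↦6]→  2·6 + 2 = 14  −1 ⇒ G_2=13
G_2=13  [base 6] 2·6 + 1  →[6↦7]→  2·7 + 1 = 15  −1 ⇒ G_3=14
G_3=14  [base 7] 2·7  →[7↦8]→  2·8 = 16  −1 ⇒ G_4=15
G_4=15  [base 8] 8 + 7  →[8↦9]→  9 + 7 = 16  −1 ⇒ G_5=15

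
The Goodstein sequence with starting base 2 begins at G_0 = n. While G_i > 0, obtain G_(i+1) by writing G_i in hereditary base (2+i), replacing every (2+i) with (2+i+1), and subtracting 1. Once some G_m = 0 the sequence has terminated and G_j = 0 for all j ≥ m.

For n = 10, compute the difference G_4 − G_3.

264310

step 0: 10 = 2^(2 + 1) + 2; sub 3 for 2: 3^(3 + 1) + 3; = 84; G_1 = 84−1 = 83
step 1: 83 = 3^(3 + 1) + 2; sub 4 for 3: 4^(4 + 1) + 2; = 1026; G_2 = 1026−1 = 1025
step 2: 1025 = 4^(4 + 1) + 1; sub 5 for 4: 5^(5 + 1) + 1; = 15626; G_3 = 15626−1 = 15625
step 3: 15625 = 5^(5 + 1); sub 6 for 5: 6^(6 + 1); = 279936; G_4 = 279936−1 = 279935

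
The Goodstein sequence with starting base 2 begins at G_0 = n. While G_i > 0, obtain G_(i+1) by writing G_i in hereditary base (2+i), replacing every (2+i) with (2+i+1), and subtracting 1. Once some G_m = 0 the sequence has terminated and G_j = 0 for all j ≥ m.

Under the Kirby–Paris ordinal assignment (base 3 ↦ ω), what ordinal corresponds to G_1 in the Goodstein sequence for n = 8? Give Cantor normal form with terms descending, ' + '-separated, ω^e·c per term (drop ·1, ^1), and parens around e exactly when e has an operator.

ω^ω·2 + ω^2·2 + ω·2 + 2

G_0=8  [base 2] 2^(2 + 1)  →[2↦3]→  3^(3 + 1) = 81  −1 ⇒ G_1=80
G_1=80  [base 3] 2·3^3 + 2·3^2 + 2·3 + 2  →[3↦4]→  2·4^4 + 2·4^2 + 2·4 + 2 = 554  −1 ⇒ G_2=553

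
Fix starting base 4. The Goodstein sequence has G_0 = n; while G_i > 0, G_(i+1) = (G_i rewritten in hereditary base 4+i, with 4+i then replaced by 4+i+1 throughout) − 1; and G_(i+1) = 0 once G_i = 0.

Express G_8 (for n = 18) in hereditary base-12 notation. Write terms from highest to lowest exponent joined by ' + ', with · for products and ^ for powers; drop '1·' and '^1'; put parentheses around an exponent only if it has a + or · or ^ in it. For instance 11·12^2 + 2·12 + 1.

base 4: 18 = 4^2 + 2; at 5: 5^2 + 2 = 27; next = 26
base 5: 26 = 5^2 + 1; at 6: 6^2 + 1 = 37; next = 36
base 6: 36 = 6^2; at 7: 7^2 = 49; next = 48
base 7: 48 = 6·7 + 6; at 8: 6·8 + 6 = 54; next = 53
base 8: 53 = 6·8 + 5; at 9: 6·9 + 5 = 59; next = 58
base 9: 58 = 6·9 + 4; at 10: 6·10 + 4 = 64; next = 63
base 10: 63 = 6·10 + 3; at 11: 6·11 + 3 = 69; next = 68
base 11: 68 = 6·11 + 2; at 12: 6·12 + 2 = 74; next = 73
base 12: 73 = 6·12 + 1; at 13: 6·13 + 1 = 79; next = 78

6·12 + 1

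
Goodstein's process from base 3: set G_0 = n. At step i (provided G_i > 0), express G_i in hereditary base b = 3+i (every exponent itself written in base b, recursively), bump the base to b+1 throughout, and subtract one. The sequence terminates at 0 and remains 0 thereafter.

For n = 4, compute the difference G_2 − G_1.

0

(0) 4|_3 = 3 + 1 ↦ 4 + 1|_4 = 5 ⇒ 4
(1) 4|_4 = 4 ↦ 5|_5 = 5 ⇒ 4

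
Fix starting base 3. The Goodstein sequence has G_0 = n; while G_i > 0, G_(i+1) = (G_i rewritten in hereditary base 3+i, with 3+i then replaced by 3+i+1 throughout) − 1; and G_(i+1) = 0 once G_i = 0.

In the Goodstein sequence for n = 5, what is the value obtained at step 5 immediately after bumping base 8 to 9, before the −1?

3

base 3: 5 = 3 + 2; at 4: 4 + 2 = 6; next = 5
base 4: 5 = 4 + 1; at 5: 5 + 1 = 6; next = 5
base 5: 5 = 5; at 6: 6 = 6; next = 5
base 6: 5 = 5; at 7: 5 = 5; next = 4
base 7: 4 = 4; at 8: 4 = 4; next = 3
base 8: 3 = 3; at 9: 3 = 3; next = 2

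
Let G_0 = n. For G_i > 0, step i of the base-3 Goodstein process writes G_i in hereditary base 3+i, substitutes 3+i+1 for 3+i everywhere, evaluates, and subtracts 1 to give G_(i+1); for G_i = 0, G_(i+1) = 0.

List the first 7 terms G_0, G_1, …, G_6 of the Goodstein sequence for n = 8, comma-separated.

[0] 8 ≡ 2·3 + 2 (base 3). Lift 4: 10. −1: 9.
[1] 9 ≡ 2·4 + 1 (base 4). Lift 5: 11. −1: 10.
[2] 10 ≡ 2·5 (base 5). Lift 6: 12. −1: 11.
[3] 11 ≡ 6 + 5 (base 6). Lift 7: 12. −1: 11.
[4] 11 ≡ 7 + 4 (base 7). Lift 8: 12. −1: 11.
[5] 11 ≡ 8 + 3 (base 8). Lift 9: 12. −1: 11.

8, 9, 10, 11, 11, 11, 11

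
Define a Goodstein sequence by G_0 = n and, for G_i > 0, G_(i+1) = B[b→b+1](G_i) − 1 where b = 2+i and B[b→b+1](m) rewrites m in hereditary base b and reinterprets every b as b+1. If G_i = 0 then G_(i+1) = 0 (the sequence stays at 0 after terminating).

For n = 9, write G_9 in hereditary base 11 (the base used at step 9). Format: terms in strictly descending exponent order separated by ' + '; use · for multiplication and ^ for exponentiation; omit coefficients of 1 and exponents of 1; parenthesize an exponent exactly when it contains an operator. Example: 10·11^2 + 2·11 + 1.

3·11^11 + 3·11^3 + 3·11^2 + 2·11 + 4

G_0=9  [base 2] 2^(2 + 1) + 1  →[2↦3]→  3^(3 + 1) + 1 = 82  −1 ⇒ G_1=81
G_1=81  [base 3] 3^(3 + 1)  →[3↦4]→  4^(4 + 1) = 1024  −1 ⇒ G_2=1023
G_2=1023  [base 4] 3·4^4 + 3·4^3 + 3·4^2 + 3·4 + 3  →[4↦5]→  3·5^5 + 3·5^3 + 3·5^2 + 3·5 + 3 = 9843  −1 ⇒ G_3=9842
G_3=9842  [base 5] 3·5^5 + 3·5^3 + 3·5^2 + 3·5 + 2  →[5↦6]→  3·6^6 + 3·6^3 + 3·6^2 + 3·6 + 2 = 140744  −1 ⇒ G_4=140743
G_4=140743  [base 6] 3·6^6 + 3·6^3 + 3·6^2 + 3·6 + 1  →[6↦7]→  3·7^7 + 3·7^3 + 3·7^2 + 3·7 + 1 = 2471827  −1 ⇒ G_5=2471826
G_5=2471826  [base 7] 3·7^7 + 3·7^3 + 3·7^2 + 3·7  →[7↦8]→  3·8^8 + 3·8^3 + 3·8^2 + 3·8 = 50333400  −1 ⇒ G_6=50333399
G_6=50333399  [base 8] 3·8^8 + 3·8^3 + 3·8^2 + 2·8 + 7  →[8↦9]→  3·9^9 + 3·9^3 + 3·9^2 + 2·9 + 7 = 1162263922  −1 ⇒ G_7=1162263921
G_7=1162263921  [base 9] 3·9^9 + 3·9^3 + 3·9^2 + 2·9 + 6  →[9↦10]→  3·10^10 + 3·10^3 + 3·10^2 + 2·10 + 6 = 30000003326  −1 ⇒ G_8=30000003325
G_8=30000003325  [base 10] 3·10^10 + 3·10^3 + 3·10^2 + 2·10 + 5  →[10↦11]→  3·11^11 + 3·11^3 + 3·11^2 + 2·11 + 5 = 855935016216  −1 ⇒ G_9=855935016215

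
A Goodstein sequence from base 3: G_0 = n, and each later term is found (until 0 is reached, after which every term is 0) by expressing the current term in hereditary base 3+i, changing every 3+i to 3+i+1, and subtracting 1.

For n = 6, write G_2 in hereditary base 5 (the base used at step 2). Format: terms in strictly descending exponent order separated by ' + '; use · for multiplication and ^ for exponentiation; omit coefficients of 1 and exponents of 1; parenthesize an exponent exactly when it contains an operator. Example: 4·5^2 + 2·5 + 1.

5 + 2

G_0 = 6. HB_3(6) = 2·3. Bump = 8. G_1 = 7.
G_1 = 7. HB_4(7) = 4 + 3. Bump = 8. G_2 = 7.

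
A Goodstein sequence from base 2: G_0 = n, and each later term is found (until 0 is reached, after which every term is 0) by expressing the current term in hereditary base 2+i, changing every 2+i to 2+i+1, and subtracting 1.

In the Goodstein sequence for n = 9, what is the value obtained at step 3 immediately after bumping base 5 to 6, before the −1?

140744

9 —HB2→ 2^(2 + 1) + 1 —bump→ 3^(3 + 1) + 1 = 82 —(−1)→ 81
81 —HB3→ 3^(3 + 1) —bump→ 4^(4 + 1) = 1024 —(−1)→ 1023
1023 —HB4→ 3·4^4 + 3·4^3 + 3·4^2 + 3·4 + 3 —bump→ 3·5^5 + 3·5^3 + 3·5^2 + 3·5 + 3 = 9843 —(−1)→ 9842
9842 —HB5→ 3·5^5 + 3·5^3 + 3·5^2 + 3·5 + 2 —bump→ 3·6^6 + 3·6^3 + 3·6^2 + 3·6 + 2 = 140744 —(−1)→ 140743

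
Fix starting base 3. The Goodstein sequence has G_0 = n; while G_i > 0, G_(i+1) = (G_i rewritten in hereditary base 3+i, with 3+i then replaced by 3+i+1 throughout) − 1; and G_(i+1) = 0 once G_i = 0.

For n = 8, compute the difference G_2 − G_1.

[0] 8 ≡ 2·3 + 2 (base 3). Lift 4: 10. −1: 9.
[1] 9 ≡ 2·4 + 1 (base 4). Lift 5: 11. −1: 10.

1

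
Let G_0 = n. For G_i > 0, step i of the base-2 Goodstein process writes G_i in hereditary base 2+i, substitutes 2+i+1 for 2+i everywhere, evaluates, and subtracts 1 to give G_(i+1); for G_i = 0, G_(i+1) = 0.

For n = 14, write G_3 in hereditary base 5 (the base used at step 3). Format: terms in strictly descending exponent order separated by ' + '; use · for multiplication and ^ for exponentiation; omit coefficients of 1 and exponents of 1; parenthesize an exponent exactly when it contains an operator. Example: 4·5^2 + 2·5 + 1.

5^(5 + 1) + 5^5

14 —HB2→ 2^(2 + 1) + 2^2 + 2 —bump→ 3^(3 + 1) + 3^3 + 3 = 111 —(−1)→ 110
110 —HB3→ 3^(3 + 1) + 3^3 + 2 —bump→ 4^(4 + 1) + 4^4 + 2 = 1282 —(−1)→ 1281
1281 —HB4→ 4^(4 + 1) + 4^4 + 1 —bump→ 5^(5 + 1) + 5^5 + 1 = 18751 —(−1)→ 18750
18750 —HB5→ 5^(5 + 1) + 5^5 —bump→ 6^(6 + 1) + 6^6 = 326592 —(−1)→ 326591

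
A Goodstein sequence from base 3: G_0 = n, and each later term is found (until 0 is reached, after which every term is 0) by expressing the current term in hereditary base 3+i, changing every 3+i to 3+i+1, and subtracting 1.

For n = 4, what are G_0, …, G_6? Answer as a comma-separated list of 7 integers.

4, 4, 4, 3, 2, 1, 0

G_0 = 4. HB_3(4) = 3 + 1. Bump = 5. G_1 = 4.
G_1 = 4. HB_4(4) = 4. Bump = 5. G_2 = 4.
G_2 = 4. HB_5(4) = 4. Bump = 4. G_3 = 3.
G_3 = 3. HB_6(3) = 3. Bump = 3. G_4 = 2.
G_4 = 2. HB_7(2) = 2. Bump = 2. G_5 = 1.
G_5 = 1. HB_8(1) = 1. Bump = 1. G_6 = 0.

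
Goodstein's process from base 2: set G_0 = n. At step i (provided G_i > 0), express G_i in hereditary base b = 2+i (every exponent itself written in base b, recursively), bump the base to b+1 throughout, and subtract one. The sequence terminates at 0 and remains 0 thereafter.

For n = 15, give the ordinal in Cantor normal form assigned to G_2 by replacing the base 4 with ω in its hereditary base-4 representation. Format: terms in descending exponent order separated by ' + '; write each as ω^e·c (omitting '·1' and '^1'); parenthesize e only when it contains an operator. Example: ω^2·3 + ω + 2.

(0) 15|_2 = 2^(2 + 1) + 2^2 + 2 + 1 ↦ 3^(3 + 1) + 3^3 + 3 + 1|_3 = 112 ⇒ 111
(1) 111|_3 = 3^(3 + 1) + 3^3 + 3 ↦ 4^(4 + 1) + 4^4 + 4|_4 = 1284 ⇒ 1283
(2) 1283|_4 = 4^(4 + 1) + 4^4 + 3 ↦ 5^(5 + 1) + 5^5 + 3|_5 = 18753 ⇒ 18752

ω^(ω + 1) + ω^ω + 3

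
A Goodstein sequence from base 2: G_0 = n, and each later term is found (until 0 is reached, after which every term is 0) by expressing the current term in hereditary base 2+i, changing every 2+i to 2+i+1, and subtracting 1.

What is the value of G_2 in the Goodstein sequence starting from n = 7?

7 —HB2→ 2^2 + 2 + 1 —bump→ 3^3 + 3 + 1 = 31 —(−1)→ 30
30 —HB3→ 3^3 + 3 —bump→ 4^4 + 4 = 260 —(−1)→ 259
259 —HB4→ 4^4 + 3 —bump→ 5^5 + 3 = 3128 —(−1)→ 3127

259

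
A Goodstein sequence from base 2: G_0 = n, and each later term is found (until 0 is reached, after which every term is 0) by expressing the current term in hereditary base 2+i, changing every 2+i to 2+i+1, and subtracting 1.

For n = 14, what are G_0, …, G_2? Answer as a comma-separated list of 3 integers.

14, 110, 1281

i=0: 14 = 2^(2 + 1) + 2^2 + 2 (b=2); 2→3: 3^(3 + 1) + 3^3 + 3 = 111; 111−1 = 110
i=1: 110 = 3^(3 + 1) + 3^3 + 2 (b=3); 3→4: 4^(4 + 1) + 4^4 + 2 = 1282; 1282−1 = 1281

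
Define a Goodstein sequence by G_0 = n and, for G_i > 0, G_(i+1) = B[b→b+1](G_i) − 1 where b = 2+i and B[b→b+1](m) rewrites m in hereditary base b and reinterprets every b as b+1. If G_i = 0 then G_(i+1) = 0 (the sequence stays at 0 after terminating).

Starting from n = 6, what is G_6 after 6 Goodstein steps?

187243

(0) 6|_2 = 2^2 + 2 ↦ 3^3 + 3|_3 = 30 ⇒ 29
(1) 29|_3 = 3^3 + 2 ↦ 4^4 + 2|_4 = 258 ⇒ 257
(2) 257|_4 = 4^4 + 1 ↦ 5^5 + 1|_5 = 3126 ⇒ 3125
(3) 3125|_5 = 5^5 ↦ 6^6|_6 = 46656 ⇒ 46655
(4) 46655|_6 = 5·6^5 + 5·6^4 + 5·6^3 + 5·6^2 + 5·6 + 5 ↦ 5·7^5 + 5·7^4 + 5·7^3 + 5·7^2 + 5·7 + 5|_7 = 98040 ⇒ 98039
(5) 98039|_7 = 5·7^5 + 5·7^4 + 5·7^3 + 5·7^2 + 5·7 + 4 ↦ 5·8^5 + 5·8^4 + 5·8^3 + 5·8^2 + 5·8 + 4|_8 = 187244 ⇒ 187243
(6) 187243|_8 = 5·8^5 + 5·8^4 + 5·8^3 + 5·8^2 + 5·8 + 3 ↦ 5·9^5 + 5·9^4 + 5·9^3 + 5·9^2 + 5·9 + 3|_9 = 332148 ⇒ 332147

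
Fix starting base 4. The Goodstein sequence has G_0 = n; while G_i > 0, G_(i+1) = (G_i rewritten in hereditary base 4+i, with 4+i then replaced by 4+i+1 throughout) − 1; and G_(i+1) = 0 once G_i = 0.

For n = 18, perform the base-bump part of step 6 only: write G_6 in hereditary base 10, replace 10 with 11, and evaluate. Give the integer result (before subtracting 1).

69

i=0: 18 = 4^2 + 2 (b=4); 4→5: 5^2 + 2 = 27; 27−1 = 26
i=1: 26 = 5^2 + 1 (b=5); 5→6: 6^2 + 1 = 37; 37−1 = 36
i=2: 36 = 6^2 (b=6); 6→7: 7^2 = 49; 49−1 = 48
i=3: 48 = 6·7 + 6 (b=7); 7→8: 6·8 + 6 = 54; 54−1 = 53
i=4: 53 = 6·8 + 5 (b=8); 8→9: 6·9 + 5 = 59; 59−1 = 58
i=5: 58 = 6·9 + 4 (b=9); 9→10: 6·10 + 4 = 64; 64−1 = 63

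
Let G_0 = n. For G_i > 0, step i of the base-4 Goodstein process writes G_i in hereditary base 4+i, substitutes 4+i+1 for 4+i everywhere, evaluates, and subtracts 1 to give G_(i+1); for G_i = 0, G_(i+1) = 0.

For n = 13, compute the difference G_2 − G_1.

13 —HB4→ 3·4 + 1 —bump→ 3·5 + 1 = 16 —(−1)→ 15
15 —HB5→ 3·5 —bump→ 3·6 = 18 —(−1)→ 17

2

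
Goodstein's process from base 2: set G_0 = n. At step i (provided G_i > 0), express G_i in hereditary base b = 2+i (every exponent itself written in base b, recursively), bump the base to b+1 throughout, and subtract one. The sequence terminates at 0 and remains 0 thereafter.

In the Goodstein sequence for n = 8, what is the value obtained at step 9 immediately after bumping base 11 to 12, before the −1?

17832200896812

8 —HB2→ 2^(2 + 1) —bump→ 3^(3 + 1) = 81 —(−1)→ 80
80 —HB3→ 2·3^3 + 2·3^2 + 2·3 + 2 —bump→ 2·4^4 + 2·4^2 + 2·4 + 2 = 554 —(−1)→ 553
553 —HB4→ 2·4^4 + 2·4^2 + 2·4 + 1 —bump→ 2·5^5 + 2·5^2 + 2·5 + 1 = 6311 —(−1)→ 6310
6310 —HB5→ 2·5^5 + 2·5^2 + 2·5 —bump→ 2·6^6 + 2·6^2 + 2·6 = 93396 —(−1)→ 93395
93395 —HB6→ 2·6^6 + 2·6^2 + 6 + 5 —bump→ 2·7^7 + 2·7^2 + 7 + 5 = 1647196 —(−1)→ 1647195
1647195 —HB7→ 2·7^7 + 2·7^2 + 7 + 4 —bump→ 2·8^8 + 2·8^2 + 8 + 4 = 33554572 —(−1)→ 33554571
33554571 —HB8→ 2·8^8 + 2·8^2 + 8 + 3 —bump→ 2·9^9 + 2·9^2 + 9 + 3 = 774841152 —(−1)→ 774841151
774841151 —HB9→ 2·9^9 + 2·9^2 + 9 + 2 —bump→ 2·10^10 + 2·10^2 + 10 + 2 = 20000000212 —(−1)→ 20000000211
20000000211 —HB10→ 2·10^10 + 2·10^2 + 10 + 1 —bump→ 2·11^11 + 2·11^2 + 11 + 1 = 570623341476 —(−1)→ 570623341475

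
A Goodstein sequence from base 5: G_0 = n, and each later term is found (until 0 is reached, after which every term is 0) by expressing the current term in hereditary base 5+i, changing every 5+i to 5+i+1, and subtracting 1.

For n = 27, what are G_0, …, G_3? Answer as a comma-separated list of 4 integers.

27 —HB5→ 5^2 + 2 —bump→ 6^2 + 2 = 38 —(−1)→ 37
37 —HB6→ 6^2 + 1 —bump→ 7^2 + 1 = 50 —(−1)→ 49
49 —HB7→ 7^2 —bump→ 8^2 = 64 —(−1)→ 63

27, 37, 49, 63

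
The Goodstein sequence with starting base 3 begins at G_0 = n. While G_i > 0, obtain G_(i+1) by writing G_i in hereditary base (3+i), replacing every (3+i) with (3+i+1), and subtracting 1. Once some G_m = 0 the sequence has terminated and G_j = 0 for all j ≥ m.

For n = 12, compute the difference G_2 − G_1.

8

[0] 12 ≡ 3^2 + 3 (base 3). Lift 4: 20. −1: 19.
[1] 19 ≡ 4^2 + 3 (base 4). Lift 5: 28. −1: 27.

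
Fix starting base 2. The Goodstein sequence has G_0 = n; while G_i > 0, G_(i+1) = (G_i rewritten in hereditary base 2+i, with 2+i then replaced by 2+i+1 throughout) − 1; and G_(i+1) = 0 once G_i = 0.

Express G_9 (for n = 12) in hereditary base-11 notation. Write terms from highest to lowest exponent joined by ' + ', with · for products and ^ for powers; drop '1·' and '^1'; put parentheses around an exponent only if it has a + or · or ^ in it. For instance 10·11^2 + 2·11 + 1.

i=0: 12 = 2^(2 + 1) + 2^2 (b=2); 2→3: 3^(3 + 1) + 3^3 = 108; 108−1 = 107
i=1: 107 = 3^(3 + 1) + 2·3^2 + 2·3 + 2 (b=3); 3→4: 4^(4 + 1) + 2·4^2 + 2·4 + 2 = 1066; 1066−1 = 1065
i=2: 1065 = 4^(4 + 1) + 2·4^2 + 2·4 + 1 (b=4); 4→5: 5^(5 + 1) + 2·5^2 + 2·5 + 1 = 15686; 15686−1 = 15685
i=3: 15685 = 5^(5 + 1) + 2·5^2 + 2·5 (b=5); 5→6: 6^(6 + 1) + 2·6^2 + 2·6 = 280020; 280020−1 = 280019
i=4: 280019 = 6^(6 + 1) + 2·6^2 + 6 + 5 (b=6); 6→7: 7^(7 + 1) + 2·7^2 + 7 + 5 = 5764911; 5764911−1 = 5764910
i=5: 5764910 = 7^(7 + 1) + 2·7^2 + 7 + 4 (b=7); 7→8: 8^(8 + 1) + 2·8^2 + 8 + 4 = 134217868; 134217868−1 = 134217867
i=6: 134217867 = 8^(8 + 1) + 2·8^2 + 8 + 3 (b=8); 8→9: 9^(9 + 1) + 2·9^2 + 9 + 3 = 3486784575; 3486784575−1 = 3486784574
i=7: 3486784574 = 9^(9 + 1) + 2·9^2 + 9 + 2 (b=9); 9→10: 10^(10 + 1) + 2·10^2 + 10 + 2 = 100000000212; 100000000212−1 = 100000000211
i=8: 100000000211 = 10^(10 + 1) + 2·10^2 + 10 + 1 (b=10); 10→11: 11^(11 + 1) + 2·11^2 + 11 + 1 = 3138428376975; 3138428376975−1 = 3138428376974

11^(11 + 1) + 2·11^2 + 11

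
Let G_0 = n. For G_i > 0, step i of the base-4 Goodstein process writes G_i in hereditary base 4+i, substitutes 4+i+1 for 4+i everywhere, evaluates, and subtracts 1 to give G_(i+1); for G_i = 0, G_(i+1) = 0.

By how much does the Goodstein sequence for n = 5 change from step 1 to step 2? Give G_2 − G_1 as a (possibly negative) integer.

0

i=0: 5 = 4 + 1 (b=4); 4→5: 5 + 1 = 6; 6−1 = 5
i=1: 5 = 5 (b=5); 5→6: 6 = 6; 6−1 = 5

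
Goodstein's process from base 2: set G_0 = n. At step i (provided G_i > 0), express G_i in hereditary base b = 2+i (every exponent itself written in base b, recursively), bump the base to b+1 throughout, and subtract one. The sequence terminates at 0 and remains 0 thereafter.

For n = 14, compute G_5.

5862840

14 —HB2→ 2^(2 + 1) + 2^2 + 2 —bump→ 3^(3 + 1) + 3^3 + 3 = 111 —(−1)→ 110
110 —HB3→ 3^(3 + 1) + 3^3 + 2 —bump→ 4^(4 + 1) + 4^4 + 2 = 1282 —(−1)→ 1281
1281 —HB4→ 4^(4 + 1) + 4^4 + 1 —bump→ 5^(5 + 1) + 5^5 + 1 = 18751 —(−1)→ 18750
18750 —HB5→ 5^(5 + 1) + 5^5 —bump→ 6^(6 + 1) + 6^6 = 326592 —(−1)→ 326591
326591 —HB6→ 6^(6 + 1) + 5·6^5 + 5·6^4 + 5·6^3 + 5·6^2 + 5·6 + 5 —bump→ 7^(7 + 1) + 5·7^5 + 5·7^4 + 5·7^3 + 5·7^2 + 5·7 + 5 = 5862841 —(−1)→ 5862840
5862840 —HB7→ 7^(7 + 1) + 5·7^5 + 5·7^4 + 5·7^3 + 5·7^2 + 5·7 + 4 —bump→ 8^(8 + 1) + 5·8^5 + 5·8^4 + 5·8^3 + 5·8^2 + 5·8 + 4 = 134404972 —(−1)→ 134404971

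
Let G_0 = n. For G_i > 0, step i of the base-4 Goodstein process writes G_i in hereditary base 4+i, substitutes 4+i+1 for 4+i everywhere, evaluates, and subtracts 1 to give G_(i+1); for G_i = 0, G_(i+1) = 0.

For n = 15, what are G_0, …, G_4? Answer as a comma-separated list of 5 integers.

15, 17, 19, 21, 23

15 —HB4→ 3·4 + 3 —bump→ 3·5 + 3 = 18 —(−1)→ 17
17 —HB5→ 3·5 + 2 —bump→ 3·6 + 2 = 20 —(−1)→ 19
19 —HB6→ 3·6 + 1 —bump→ 3·7 + 1 = 22 —(−1)→ 21
21 —HB7→ 3·7 —bump→ 3·8 = 24 —(−1)→ 23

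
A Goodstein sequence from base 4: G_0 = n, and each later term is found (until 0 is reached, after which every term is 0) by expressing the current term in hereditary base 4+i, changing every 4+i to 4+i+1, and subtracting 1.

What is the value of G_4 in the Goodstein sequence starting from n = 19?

base 4: 19 = 4^2 + 3; at 5: 5^2 + 3 = 28; next = 27
base 5: 27 = 5^2 + 2; at 6: 6^2 + 2 = 38; next = 37
base 6: 37 = 6^2 + 1; at 7: 7^2 + 1 = 50; next = 49
base 7: 49 = 7^2; at 8: 8^2 = 64; next = 63
base 8: 63 = 7·8 + 7; at 9: 7·9 + 7 = 70; next = 69

63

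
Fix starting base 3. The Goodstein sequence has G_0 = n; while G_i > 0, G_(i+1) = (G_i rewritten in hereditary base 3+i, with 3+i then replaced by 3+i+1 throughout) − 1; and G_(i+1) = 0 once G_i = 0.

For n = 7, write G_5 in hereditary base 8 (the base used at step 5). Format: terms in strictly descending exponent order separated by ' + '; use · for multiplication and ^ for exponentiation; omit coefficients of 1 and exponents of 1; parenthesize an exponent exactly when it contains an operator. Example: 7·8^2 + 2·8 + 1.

step 0: 7 = 2·3 + 1; sub 4 for 3: 2·4 + 1; = 9; G_1 = 9−1 = 8
step 1: 8 = 2·4; sub 5 for 4: 2·5; = 10; G_2 = 10−1 = 9
step 2: 9 = 5 + 4; sub 6 for 5: 6 + 4; = 10; G_3 = 10−1 = 9
step 3: 9 = 6 + 3; sub 7 for 6: 7 + 3; = 10; G_4 = 10−1 = 9
step 4: 9 = 7 + 2; sub 8 for 7: 8 + 2; = 10; G_5 = 10−1 = 9

8 + 1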